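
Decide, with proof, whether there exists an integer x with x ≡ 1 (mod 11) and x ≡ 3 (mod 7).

Since 11 and 7 share no common factor, CRT says the pair of congruences has a solution (unique mod 77).
Write x = 1 + 11t and require 1 + 11t ≡ 3 (mod 7), i.e. 11t ≡ 2 (mod 7).
11 ≡ 4 (mod 7), so this reads 4t ≡ 2 (mod 7). Since 4·2 = 8 = 1·7 + 1, the inverse of 4 mod 7 is 2.
Multiplying by 2: t ≡ 2·2 = 4 (mod 7).
With t = 4: x = 1 + 11·4 = 45.
Verify: 45 = 4·11 + 1 and 45 = 6·7 + 3. ✓

x = 45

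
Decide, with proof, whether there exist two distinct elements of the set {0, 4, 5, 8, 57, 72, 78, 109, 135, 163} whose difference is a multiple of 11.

Residues mod 11: 0↦0, 4↦4, 5↦5, 8↦8, 57↦2, 72↦6, 78↦1, 109↦10, 135↦3, 163↦9.
All 10 residues are distinct, so no two elements differ by a multiple of 11.

There is no such pair.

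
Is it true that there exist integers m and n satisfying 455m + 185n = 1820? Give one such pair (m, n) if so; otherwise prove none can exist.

Since gcd(455, 185) = 5 and 1820 = 5·364, Bézout's identity guarantees a solution.
Dividing through by 5 reduces the equation to 91m + 37n = 364.
Run the Euclidean algorithm on 91 and 37: 91 = 2·37 + 17, 37 = 2·17 + 3, 17 = 5·3 + 2, 3 = 1·2 + 1, 2 = 2·1 + 0.
Unwinding: 1 = 3 − 1·2 = 3 − (17 − 5·3) = −17 + 6·3 = −17 + 6·(37 − 2·17) = 6·37 − 13·17 = 6·37 − 13·(91 − 2·37) = −13·91 + 32·37, i.e. 91·(-13) + 37·32 = 1.
Times 364: 91·(-4732) + 37·11648 = 364, so (-4732, 11648) solves it.
The general solution is m = -4732 + 37k, n = 11648 − 91k; taking k = 128 gives the smaller pair m = 4, n = 0.
Indeed 455·4 + 185·0 = 1820 + 0 = 1820.

m = 4, n = 0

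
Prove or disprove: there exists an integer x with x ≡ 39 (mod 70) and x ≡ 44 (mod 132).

No, no such integer exists.

Both moduli are multiples of 2 = gcd(70, 132), so any solution would satisfy x ≡ 39 and x ≡ 44 modulo 2 simultaneously.
These are incompatible: 39 − 44 = -5 is not divisible by 2.
So no integer satisfies both congruences.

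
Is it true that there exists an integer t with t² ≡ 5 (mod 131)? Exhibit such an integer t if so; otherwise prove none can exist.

t = 23

Take t = 23. Then 23² = 529 = 4·131 + 5, so 23² ≡ 5 (mod 131).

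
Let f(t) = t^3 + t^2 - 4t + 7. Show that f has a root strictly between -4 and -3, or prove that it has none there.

Such a root exists.

f(-4) = -25 and f(-3) = 1, which have opposite signs.
f is continuous everywhere (it is a polynomial), in particular on [-4, -3].
By the Intermediate Value Theorem, f takes the value 0 somewhere in the open interval.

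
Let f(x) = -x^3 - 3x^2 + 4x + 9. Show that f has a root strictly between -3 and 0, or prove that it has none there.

Such a root exists.

f(-3) = -3 and f(0) = 9, which have opposite signs.
Since f is a polynomial it is continuous on [-3, 0].
By the Intermediate Value Theorem f must vanish at some point of (-3, 0).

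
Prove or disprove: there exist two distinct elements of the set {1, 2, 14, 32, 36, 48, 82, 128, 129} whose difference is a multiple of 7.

Yes: 1 and 36.

1 mod 7 = 1 and 36 mod 7 = 1, so 36 − 1 = 35 = 5·7.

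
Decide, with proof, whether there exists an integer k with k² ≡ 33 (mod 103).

k = 41 works: 41² = 1681, and 1681 − 33 = 1648 = 16·103.

k = 41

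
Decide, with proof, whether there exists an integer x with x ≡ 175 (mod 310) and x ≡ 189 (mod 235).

There is no such integer.

gcd(310, 235) = 5. If x ≡ 175 (mod 310) and x ≡ 189 (mod 235), then x ≡ 175 (mod 5) and x ≡ 189 (mod 5).
However 175 ≡ 0 and 189 ≡ 4 (mod 5), and 0 ≠ 4.
Therefore no such x exists.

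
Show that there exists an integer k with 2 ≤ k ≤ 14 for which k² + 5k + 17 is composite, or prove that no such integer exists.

k = 8

At k = 8: 8² + 5·8 + 17 = 121 = 11·11, which is composite.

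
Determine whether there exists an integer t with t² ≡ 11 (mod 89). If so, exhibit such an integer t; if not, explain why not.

t = 10

t = 10 works: 10² = 100, and 100 − 11 = 89 = 1·89.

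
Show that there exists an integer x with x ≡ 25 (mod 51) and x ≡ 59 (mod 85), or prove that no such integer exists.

The moduli are not coprime: gcd(51, 85) = 17. Compatibility requires 17 ∣ (59 − 25) = 34, which holds, so solutions exist.
Step through x = 25, 25 + 51, 25 + 2·51, …: the values 25, 76, 127, 178, 229 reduce mod 85 to 25, 76, 42, 8, 59. The value 229 hits 59.
Verify: 229 = 4·51 + 25 and 229 = 2·85 + 59. ✓

x = 229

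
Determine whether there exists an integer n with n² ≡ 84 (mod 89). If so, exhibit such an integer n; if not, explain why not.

n = 66

Take n = 66. Then 66² = 4356 = 48·89 + 84, so 66² ≡ 84 (mod 89).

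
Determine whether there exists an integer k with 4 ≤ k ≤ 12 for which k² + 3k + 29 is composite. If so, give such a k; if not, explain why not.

k = 4

At k = 4: 4² + 3·4 + 29 = 57 = 3·19, which is composite.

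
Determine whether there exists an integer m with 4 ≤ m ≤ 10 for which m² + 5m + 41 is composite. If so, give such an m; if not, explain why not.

m = 7

At m = 7: 7² + 5·7 + 41 = 125 = 5·25, which is composite.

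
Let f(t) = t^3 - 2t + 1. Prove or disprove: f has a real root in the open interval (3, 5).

The endpoint values f(3) = 22 and f(5) = 116 are both positive. Claim: f(t) > 0 for every t in (3, 5).
Shift to the endpoint 3: with t = 3 + u (0 < u < 2), one computes f(3 + u) = u^3 + 9u^2 + 25u + 22.
All 4 nonzero coefficients of this polynomial in u are positive; hence for u > 0 the value is a sum of positive terms (the constant 22 among them).
So f is strictly positive on (3, 5); no root exists in the interval.

f has no root in that interval.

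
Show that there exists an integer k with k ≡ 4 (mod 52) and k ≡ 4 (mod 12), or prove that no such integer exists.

k = 4

Here gcd(52, 12) = 4, and both 4 and 4 leave remainder 0 mod 4, so the system is consistent.
The smallest candidate k = 4 works directly: 4 ≡ 4 (mod 12).
Indeed 4 ≡ 4 (mod 52) and 4 ≡ 4 (mod 12).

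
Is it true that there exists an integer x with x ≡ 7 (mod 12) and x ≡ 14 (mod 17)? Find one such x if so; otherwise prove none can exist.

x = 31

The moduli 12 and 17 are coprime, so by the Chinese Remainder Theorem a unique solution modulo 204 exists.
Write x = 7 + 12t and require 7 + 12t ≡ 14 (mod 17), i.e. 12t ≡ 7 (mod 17).
Note 12·10 = 120 ≡ 1 (mod 17) (as 120 − 1 = 7·17), so 12⁻¹ ≡ 10.
Multiplying by 10: t ≡ 10·7 = 70 ≡ 2 (mod 17).
With t = 2: x = 7 + 12·2 = 31.
Verify: 31 = 2·12 + 7 and 31 = 1·17 + 14. ✓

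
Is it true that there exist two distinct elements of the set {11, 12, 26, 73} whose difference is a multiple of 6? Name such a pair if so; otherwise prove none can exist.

No such pair exists.

Two integers differ by a multiple of 6 exactly when they have the same residue mod 6. The residues are 11↦5, 12↦0, 26↦2, 73↦1.
No residue repeats among the 4 elements, so no pair has difference ≡ 0 (mod 6).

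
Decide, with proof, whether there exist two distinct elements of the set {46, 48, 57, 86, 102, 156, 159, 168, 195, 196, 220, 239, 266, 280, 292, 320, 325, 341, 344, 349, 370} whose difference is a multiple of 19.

48 mod 19 = 10 and 86 mod 19 = 10, so 86 − 48 = 38 = 2·19.

Yes: 48 and 86.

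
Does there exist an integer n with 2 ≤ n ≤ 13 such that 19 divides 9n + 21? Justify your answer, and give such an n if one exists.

Scanning upward from n = 2 gives 39, 48, none divisible by 19. n = 4 works, since 9·4 + 21 = 57 = 3·19.

n = 4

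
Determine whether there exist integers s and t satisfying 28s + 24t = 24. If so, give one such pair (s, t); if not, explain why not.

s = 0, t = 1

gcd(28, 24) = 4, and 4 divides 24, so integer solutions exist.
Dividing through by 4 reduces the equation to 7s + 6t = 6.
Euclidean algorithm: 7 = 1·6 + 1, 6 = 6·1 + 0.
Unwinding: 1 = 7 − 1·6, i.e. 7·1 + 6·(-1) = 1.
Times 6: 7·6 + 6·(-6) = 6, so (6, -6) solves it.
Subtracting 1·6 from s and adding 1·7 to t gives the tidier solution (0, 1).
Check: 28·0 + 24·1 = 0 + 24 = 24. ✓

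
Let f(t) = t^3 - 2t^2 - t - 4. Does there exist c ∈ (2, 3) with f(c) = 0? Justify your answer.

f(2) = -6 and f(3) = 2, which have opposite signs.
Since f is a polynomial it is continuous on [2, 3].
So by the Intermediate Value Theorem there is a c strictly between 2 and 3 with f(c) = 0.

Such a root exists.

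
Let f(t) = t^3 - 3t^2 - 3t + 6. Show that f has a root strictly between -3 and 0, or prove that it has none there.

Yes, f has a root in the interval.

f(-3) = -39 and f(0) = 6, which have opposite signs.
Since f is a polynomial it is continuous on [-3, 0].
By the Intermediate Value Theorem, f takes the value 0 somewhere in the open interval.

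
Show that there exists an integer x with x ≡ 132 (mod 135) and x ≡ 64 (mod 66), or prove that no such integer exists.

gcd(135, 66) = 3. If x ≡ 132 (mod 135) and x ≡ 64 (mod 66), then x ≡ 132 (mod 3) and x ≡ 64 (mod 3).
However 132 ≡ 0 and 64 ≡ 1 (mod 3), and 0 ≠ 1.
Hence the system has no solution.

There is no such integer.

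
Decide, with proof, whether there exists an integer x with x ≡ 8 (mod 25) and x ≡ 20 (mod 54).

x = 1208

gcd(25, 54) = 1, so the Chinese Remainder Theorem guarantees exactly one residue class mod 1350 satisfying both.
Any solution of the first congruence is x = 8 + 25t; substituting into the second, 25t ≡ 20 − 8 ≡ 12 (mod 54).
Since 25·13 = 325 = 6·54 + 1, the inverse of 25 mod 54 is 13.
Multiplying by 13: t ≡ 13·12 = 156 ≡ 48 (mod 54).
With t = 48: x = 8 + 25·48 = 1208.
Verify: 1208 = 48·25 + 8 and 1208 = 22·54 + 20. ✓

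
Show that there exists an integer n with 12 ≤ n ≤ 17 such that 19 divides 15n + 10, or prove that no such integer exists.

Try n = 12: 15·12 + 10 = 190 = 10·19, which is divisible by 19.

n = 12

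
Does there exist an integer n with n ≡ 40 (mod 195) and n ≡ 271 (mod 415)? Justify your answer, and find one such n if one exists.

There is no such integer.

Reduce both congruences modulo 5, which divides 195 and 415: they say n ≡ 40 (mod 5) and n ≡ 271 (mod 5).
But 40 mod 5 = 0 while 271 mod 5 = 1, a contradiction.
Therefore no such n exists.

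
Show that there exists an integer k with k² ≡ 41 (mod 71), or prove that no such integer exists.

71 is prime, so by Euler's criterion 41 is a square mod 71 iff 41^((71−1)/2) = 41^35 ≡ 1 (mod 71).
Squaring successively (mod 71): 41^2 = 1681 ≡ 48; 41^4 ≡ 48² = 2304 ≡ 32; 41^8 ≡ 32² = 1024 ≡ 30; 41^16 ≡ 30² = 900 ≡ 48; 41^32 ≡ 48² = 2304 ≡ 32.
Since 35 = 32 + 2 + 1, 41^35 ≡ 32 · 48 · 41; multiplying out mod 71: 32·48 = 1536 ≡ 45, then 45·41 = 1845 ≡ 70. Thus 41^35 ≡ 70 ≡ −1 (mod 71).
The value −1 means 41 is a non-residue modulo 71, so k² ≡ 41 (mod 71) is impossible.

There is no such integer.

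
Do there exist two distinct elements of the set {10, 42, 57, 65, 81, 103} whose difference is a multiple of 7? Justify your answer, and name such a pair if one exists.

No, no such pair exists.

Residues mod 7: 10↦3, 42↦0, 57↦1, 65↦2, 81↦4, 103↦5.
All 6 residues are distinct, so no two elements differ by a multiple of 7.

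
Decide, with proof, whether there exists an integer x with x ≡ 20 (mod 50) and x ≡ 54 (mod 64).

gcd(50, 64) = 2. A simultaneous solution exists iff 20 ≡ 54 (mod 2); here 20 mod 2 = 0 = 54 mod 2, so it does.
Write x = 20 + 50t. Then 50t ≡ 54 − 20 ≡ 34 (mod 64); dividing through by 2 gives 25t ≡ 17 (mod 32).
Invert 25 mod 32 by the Euclidean algorithm: 32 = 1·25 + 7, 25 = 3·7 + 4, 7 = 1·4 + 3, 4 = 1·3 + 1, 3 = 3·1 + 0; back-substituting, 1 = 4 − 1·3 = 4 − (7 − 1·4) = −7 + 2·4 = −7 + 2·(25 − 3·7) = 2·25 − 7·7 = 2·25 − 7·(32 − 1·25) = −7·32 + 9·25. Hence 25·9 ≡ 1, so 25⁻¹ ≡ 9 (mod 32).
Therefore t ≡ 9·17 = 153 ≡ 25 (mod 32).
Then x = 20 + 50·25 = 1270.
Check: 1270 mod 50 = 20, 1270 mod 64 = 54. ✓

x = 1270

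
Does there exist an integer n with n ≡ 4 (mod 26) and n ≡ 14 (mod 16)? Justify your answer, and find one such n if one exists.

n = 30

The moduli are not coprime: gcd(26, 16) = 2. Compatibility requires 2 ∣ (14 − 4) = 10, which holds, so solutions exist.
List candidates n ≡ 4 (mod 26): 4, 30. Modulo 16 these are 4, 14; 30 gives 14 as required.
Indeed 30 ≡ 4 (mod 26) and 30 ≡ 14 (mod 16).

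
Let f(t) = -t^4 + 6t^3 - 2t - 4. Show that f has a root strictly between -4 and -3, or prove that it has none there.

No such root exists.

f(-4) = -636 and f(-3) = -241, both negative, so a sign-change argument is unavailable; we show f keeps this sign on the whole interval.
Substitute t = -3 − u, where 0 < u < 1 on the interval. Expanding, f(-3 − u) = -u^4 - 18u^3 - 108u^2 - 268u - 241.
The nonzero coefficients here are all negative, so for u > 0 every term is negative (or zero), and the constant term -241 is strictly negative.
So f is strictly negative on (-4, -3); no root exists in the interval.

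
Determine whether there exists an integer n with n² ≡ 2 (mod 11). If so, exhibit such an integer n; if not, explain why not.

Since (11 − n)² ≡ n² (mod 11), it suffices to square n = 0, 1, …, 5: the residues are 0, 1, 4, 9, 5, 3.
The set of squares mod 11 is therefore {0, 1, 3, 4, 5, 9}, which does not contain 2.
Hence no integer n has n² ≡ 2 (mod 11).

There is no such integer.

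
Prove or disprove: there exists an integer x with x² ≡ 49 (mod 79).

Take x = 72. Then 72² = 5184 = 65·79 + 49, so 72² ≡ 49 (mod 79).

x = 72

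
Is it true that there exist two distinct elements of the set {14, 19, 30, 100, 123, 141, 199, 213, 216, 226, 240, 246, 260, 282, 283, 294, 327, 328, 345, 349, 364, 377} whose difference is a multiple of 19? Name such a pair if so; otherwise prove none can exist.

100 and 328 are such a pair.

Both 100 and 328 leave remainder 5 on division by 19; their difference 228 = 12·19 is a multiple of 19.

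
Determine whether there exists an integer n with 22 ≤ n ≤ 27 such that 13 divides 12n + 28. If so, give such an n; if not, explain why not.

At n = 22, 12·22 + 28 = 292 ≡ 6 (mod 13), and each step in n adds 12, giving residues 6, 5, 4, 3, 2, 1 for n = 22, 23, …, 27.
The residue 0 does not occur, so no n in [22, 27] makes 12n + 28 a multiple of 13.

There is no such integer n in that range.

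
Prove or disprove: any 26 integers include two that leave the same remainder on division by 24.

Partition the integers by their residue mod 24; there are 24 classes.
With 26 integers and only 24 classes, the pigeonhole principle forces two of them, say a and b, into the same class.
That is, a and b leave the same remainder on division by 24, as claimed.

Yes.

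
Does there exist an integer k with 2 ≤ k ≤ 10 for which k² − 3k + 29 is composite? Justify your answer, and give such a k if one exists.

k = 5

At k = 5: 5² − 3·5 + 29 = 39 = 3·13, which is composite.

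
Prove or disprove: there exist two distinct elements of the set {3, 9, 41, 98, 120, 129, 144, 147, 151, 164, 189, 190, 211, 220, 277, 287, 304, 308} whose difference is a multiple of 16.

3 and 147 are such a pair.

Both 3 and 147 leave remainder 3 on division by 16; their difference 144 = 9·16 is a multiple of 16.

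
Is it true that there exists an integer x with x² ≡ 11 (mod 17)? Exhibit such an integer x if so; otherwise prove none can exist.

Computing x² mod 17 for x = 0, 1, …, 8 (enough, by the symmetry x ↦ 17 − x) gives 0, 1, 4, 9, 16, 8, 2, 15, 13.
The set of squares mod 17 is therefore {0, 1, 2, 4, 8, 9, 13, 15, 16}, which does not contain 11.
Therefore x² ≡ 11 (mod 17) has no solution.

There is no such integer.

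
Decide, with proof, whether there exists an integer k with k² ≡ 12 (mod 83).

k = 57

k = 57 works: 57² = 3249, and 3249 − 12 = 3237 = 39·83.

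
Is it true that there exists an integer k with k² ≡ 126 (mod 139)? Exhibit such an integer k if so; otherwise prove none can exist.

Apply Euler's criterion with the prime 139: 126 is a quadratic residue iff 126^69 ≡ 1 (mod 139), and a non-residue iff it is ≡ −1.
Squaring successively (mod 139): 126^2 = 15876 ≡ 30; 126^4 ≡ 30² = 900 ≡ 66; 126^8 ≡ 66² = 4356 ≡ 47; 126^16 ≡ 47² = 2209 ≡ 124; 126^32 ≡ 124² = 15376 ≡ 86; 126^64 ≡ 86² = 7396 ≡ 29.
Since 69 = 64 + 4 + 1, 126^69 ≡ 29 · 66 · 126; multiplying out mod 139: 29·66 = 1914 ≡ 107, then 107·126 = 13482 ≡ 138. Thus 126^69 ≡ 138 ≡ −1 (mod 139).
By Euler's criterion 126 is a quadratic non-residue mod 139: no k satisfies k² ≡ 126 (mod 139).

No, no such integer exists.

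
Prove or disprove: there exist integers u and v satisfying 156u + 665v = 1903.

Since gcd(156, 665) = 1, every integer is an integer combination of 156 and 665.
Euclidean algorithm: 665 = 4·156 + 41, 156 = 3·41 + 33, 41 = 1·33 + 8, 33 = 4·8 + 1, 8 = 8·1 + 0.
Unwinding: 1 = 33 − 4·8 = 33 − 4·(41 − 1·33) = −4·41 + 5·33 = −4·41 + 5·(156 − 3·41) = 5·156 − 19·41 = 5·156 − 19·(665 − 4·156) = −19·665 + 81·156, i.e. 156·81 + 665·(-19) = 1.
Scaling by 1903 gives the particular solution (u, v) = (154143, -36157).
Subtracting 231·665 from u and adding 231·156 to v gives the tidier solution (528, -121).
Check: 156·528 + 665·(-121) = 82368 − 80465 = 1903. ✓

u = 528, v = -121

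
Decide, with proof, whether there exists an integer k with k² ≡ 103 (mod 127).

Take k = 22. Then 22² = 484 = 3·127 + 103, so 22² ≡ 103 (mod 127).

k = 22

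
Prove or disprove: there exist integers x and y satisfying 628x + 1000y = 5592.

Since gcd(628, 1000) = 4 and 5592 = 4·1398, Bézout's identity guarantees a solution.
Dividing through by 4 reduces the equation to 157x + 250y = 1398.
Run the Euclidean algorithm on 250 and 157: 250 = 1·157 + 93, 157 = 1·93 + 64, 93 = 1·64 + 29, 64 = 2·29 + 6, 29 = 4·6 + 5, 6 = 1·5 + 1, 5 = 5·1 + 0.
Working back up the chain: 1 = 6 − 1·5 = 6 − (29 − 4·6) = −29 + 5·6 = −29 + 5·(64 − 2·29) = 5·64 − 11·29 = 5·64 − 11·(93 − 1·64) = −11·93 + 16·64 = −11·93 + 16·(157 − 1·93) = 16·157 − 27·93 = 16·157 − 27·(250 − 1·157) = −27·250 + 43·157. So 157·43 + 250·(-27) = 1.
Multiplying through by 1398: x = 43·1398 = 60114, y = (-27)·1398 = -37746 is a solution.
Shifting by a multiple of (250, −157) keeps it a solution: x = 60114 − 240·250 = 114, y = -37746 + 240·157 = -66.
Indeed 628·114 + 1000·(-66) = 71592 − 66000 = 5592.

x = 114, y = -66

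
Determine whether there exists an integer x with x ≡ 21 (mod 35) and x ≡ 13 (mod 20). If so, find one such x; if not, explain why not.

Reduce both congruences modulo 5, which divides 35 and 20: they say x ≡ 21 (mod 5) and x ≡ 13 (mod 5).
But 21 mod 5 = 1 while 13 mod 5 = 3, a contradiction.
Therefore no such x exists.

No such integer exists.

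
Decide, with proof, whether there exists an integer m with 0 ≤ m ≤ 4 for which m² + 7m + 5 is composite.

m = 4

At m = 4: 4² + 7·4 + 5 = 49 = 7·7, which is composite.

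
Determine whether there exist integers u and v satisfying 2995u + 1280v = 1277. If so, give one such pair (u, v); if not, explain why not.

No such integers exist.

gcd(2995, 1280) = 5, so every integer of the form 2995u + 1280v is a multiple of 5.
But 1277 = 5·255 + 2, so 5 ∤ 1277.
Therefore 2995u + 1280v = 1277 has no solution in integers.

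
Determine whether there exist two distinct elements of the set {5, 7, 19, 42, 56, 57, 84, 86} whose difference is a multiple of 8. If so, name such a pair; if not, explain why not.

There is no such pair.

Two integers differ by a multiple of 8 exactly when they have the same residue mod 8. The residues are 5↦5, 7↦7, 19↦3, 42↦2, 56↦0, 57↦1, 84↦4, 86↦6.
All 8 residues are distinct, so no two elements differ by a multiple of 8.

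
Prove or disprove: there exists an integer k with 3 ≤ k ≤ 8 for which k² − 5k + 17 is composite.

There is no such integer k in that range.

The values for k = 3, 4, …, 8 are 11, 13, 17, 23, 31, 41, and each of these is prime.
So no value in the range makes the expression composite.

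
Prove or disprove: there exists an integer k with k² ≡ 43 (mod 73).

No such integer exists.

Apply Euler's criterion with the prime 73: 43 is a quadratic residue iff 43^36 ≡ 1 (mod 73), and a non-residue iff it is ≡ −1.
Repeated squaring mod 73: 43^2 = 1849 ≡ 24; 43^4 ≡ 24² = 576 ≡ 65; 43^8 ≡ 65² = 4225 ≡ 64; 43^16 ≡ 64² = 4096 ≡ 8; 43^32 ≡ 8² = 64 ≡ 64.
Since 36 = 32 + 4, 43^36 ≡ 64 · 65; multiplying out mod 73: 64·65 = 4160 ≡ 72. Thus 43^36 ≡ 72 ≡ −1 (mod 73).
By Euler's criterion 43 is a quadratic non-residue mod 73: no k satisfies k² ≡ 43 (mod 73).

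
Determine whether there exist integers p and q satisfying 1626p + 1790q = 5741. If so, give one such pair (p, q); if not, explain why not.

Any value of 1626p + 1790q is a multiple of gcd(1626, 1790) = 2.
But 5741 is not a multiple of 2 (it leaves remainder 1).
So the equation is unsolvable over ℤ.

There are no such integers.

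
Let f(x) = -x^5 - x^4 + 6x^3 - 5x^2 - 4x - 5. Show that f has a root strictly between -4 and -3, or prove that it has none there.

f(-4) = 315 and f(-3) = -38, which have opposite signs.
Since f is a polynomial it is continuous on [-4, -3].
By the Intermediate Value Theorem f must vanish at some point of (-4, -3).

Such a root exists.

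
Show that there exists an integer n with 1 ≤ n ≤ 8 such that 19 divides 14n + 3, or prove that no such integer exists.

No such integer n in that range exists.

The values of 14n + 3 for n = 1, 2, …, 8 are 17, 31, 45, 59, 73, 87, 101, 115; reduced mod 19 these are 17, 12, 7, 2, 16, 11, 6, 1.
Since 0 is absent from this list, 19 ∤ 14n + 3 for every n with 1 ≤ n ≤ 8.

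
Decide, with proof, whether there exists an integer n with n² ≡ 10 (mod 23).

No such integer exists.

Apply Euler's criterion with the prime 23: 10 is a quadratic residue iff 10^11 ≡ 1 (mod 23), and a non-residue iff it is ≡ −1.
Squaring successively (mod 23): 10^2 = 100 ≡ 8; 10^4 ≡ 8² = 64 ≡ 18; 10^8 ≡ 18² = 324 ≡ 2.
Since 11 = 8 + 2 + 1, 10^11 ≡ 2 · 8 · 10; multiplying out mod 23: 2·8 = 16 ≡ 16, then 16·10 = 160 ≡ 22. Thus 10^11 ≡ 22 ≡ −1 (mod 23).
By Euler's criterion 10 is a quadratic non-residue mod 23: no n satisfies n² ≡ 10 (mod 23).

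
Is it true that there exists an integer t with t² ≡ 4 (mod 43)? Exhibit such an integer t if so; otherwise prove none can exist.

Take t = 2. Then 2² = 4, and since 0 ≤ 4 < 43 this is already reduced: 2² ≡ 4 (mod 43).

t = 2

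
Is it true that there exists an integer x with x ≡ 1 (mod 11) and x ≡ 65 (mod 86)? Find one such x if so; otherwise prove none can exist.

gcd(11, 86) = 1, so the Chinese Remainder Theorem guarantees exactly one residue class mod 946 satisfying both.
Any solution of the first congruence is x = 1 + 11t; substituting into the second, 11t ≡ 65 − 1 ≡ 64 (mod 86).
Invert 11 mod 86 by the Euclidean algorithm: 86 = 7·11 + 9, 11 = 1·9 + 2, 9 = 4·2 + 1, 2 = 2·1 + 0; back-substituting, 1 = 9 − 4·2 = 9 − 4·(11 − 1·9) = −4·11 + 5·9 = −4·11 + 5·(86 − 7·11) = 5·86 − 39·11. Hence 11·(-39) ≡ 1, so 11⁻¹ ≡ -39 ≡ 47 (mod 86).
Therefore t ≡ 47·64 = 3008 ≡ 84 (mod 86).
Taking t = 84 gives x = 1 + 11·84 = 925.
Verify: 925 = 84·11 + 1 and 925 = 10·86 + 65. ✓

x = 925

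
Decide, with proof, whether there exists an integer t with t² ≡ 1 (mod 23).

Take t = 22. Then 22² = 484 = 21·23 + 1, so 22² ≡ 1 (mod 23).

t = 22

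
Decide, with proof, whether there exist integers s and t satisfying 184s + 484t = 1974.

Any value of 184s + 484t is a multiple of gcd(184, 484) = 4.
But 1974 = 4·493 + 2, so 4 ∤ 1974.
So the equation is unsolvable over ℤ.

No such integers exist.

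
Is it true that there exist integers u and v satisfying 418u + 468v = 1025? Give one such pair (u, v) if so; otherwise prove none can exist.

No, no such integers exist.

Both 418 and 468 are divisible by gcd(418, 468) = 2, hence so is any combination 418u + 468v.
But 1025 = 2·512 + 1, so 2 ∤ 1025.
Therefore 418u + 468v = 1025 has no solution in integers.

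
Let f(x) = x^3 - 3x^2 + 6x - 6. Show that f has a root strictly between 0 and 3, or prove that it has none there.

Yes, f has a root in the interval.

f(0) = -6 and f(3) = 12, which have opposite signs.
f is continuous everywhere (it is a polynomial), in particular on [0, 3].
By the Intermediate Value Theorem, f takes the value 0 somewhere in the open interval.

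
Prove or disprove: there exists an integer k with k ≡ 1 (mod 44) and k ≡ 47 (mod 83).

gcd(44, 83) = 1, so the Chinese Remainder Theorem guarantees exactly one residue class mod 3652 satisfying both.
Any solution of the first congruence is k = 1 + 44t; substituting into the second, 44t ≡ 47 − 1 ≡ 46 (mod 83).
Note 44·17 = 748 ≡ 1 (mod 83) (as 748 − 1 = 9·83), so 44⁻¹ ≡ 17.
Therefore t ≡ 17·46 = 782 ≡ 35 (mod 83).
With t = 35: k = 1 + 44·35 = 1541.
Indeed 1541 ≡ 1 (mod 44) and 1541 ≡ 47 (mod 83).

k = 1541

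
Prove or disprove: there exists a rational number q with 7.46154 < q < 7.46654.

q = 209/28

Multiplying by 28: 28·7.46154 = 208.92312 and 28·7.46654 = 209.06312, so the integer 209 lies strictly between them.
Dividing back, 7.46154 < 209/28 < 7.46654, and 209/28 is rational.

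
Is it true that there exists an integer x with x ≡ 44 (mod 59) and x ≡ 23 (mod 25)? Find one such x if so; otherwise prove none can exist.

x = 398

gcd(59, 25) = 1, so the Chinese Remainder Theorem guarantees exactly one residue class mod 1475 satisfying both.
Any solution of the first congruence is x = 44 + 59t; substituting into the second, 59t ≡ 23 − 44 ≡ 4 (mod 25).
59 ≡ 9 (mod 25), so this reads 9t ≡ 4 (mod 25). To invert 9 modulo 25: 25 = 2·9 + 7, 9 = 1·7 + 2, 7 = 3·2 + 1, 2 = 2·1 + 0, and unwinding, 1 = 7 − 3·2 = 7 − 3·(9 − 1·7) = −3·9 + 4·7 = −3·9 + 4·(25 − 2·9) = 4·25 − 11·9. Thus 9⁻¹ ≡ -11 ≡ 14 (mod 25).
Multiplying by 14: t ≡ 14·4 = 56 ≡ 6 (mod 25).
Taking t = 6 gives x = 44 + 59·6 = 398.
Check: 398 mod 59 = 44, 398 mod 25 = 23. ✓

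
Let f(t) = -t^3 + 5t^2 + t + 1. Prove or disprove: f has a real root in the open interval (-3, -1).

No such root exists.

The endpoint values f(-3) = 70 and f(-1) = 6 are both positive. Claim: f(t) > 0 for every t in (-3, -1).
Substitute t = -1 − u, where 0 < u < 2 on the interval. Expanding, f(-1 − u) = u^3 + 8u^2 + 12u + 6.
The nonzero coefficients here are all positive, so for u > 0 every term is positive (or zero), and the constant term 6 is strictly positive.
Therefore f(t) > 0 throughout (-3, -1), and f has no zero there.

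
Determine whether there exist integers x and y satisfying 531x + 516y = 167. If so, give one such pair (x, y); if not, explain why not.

Any value of 531x + 516y is a multiple of gcd(531, 516) = 3.
However 167 leaves remainder 2 on division by 3.
Hence no integers x, y satisfy the equation.

No such integers exist.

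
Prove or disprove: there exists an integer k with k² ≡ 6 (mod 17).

No, no such integer exists.

Squares mod 17 repeat after k = 8 (as (−k)² = k²); for k = 0..8 they are 0, 1, 4, 9, 16, 8, 2, 15, 13.
The set of squares mod 17 is therefore {0, 1, 2, 4, 8, 9, 13, 15, 16}, which does not contain 6.
Hence no integer k has k² ≡ 6 (mod 17).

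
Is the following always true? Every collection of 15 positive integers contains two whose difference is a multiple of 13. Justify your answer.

There are exactly 13 possible remainders on division by 13.
Placing 15 integers into 13 classes, some class receives at least two — say a and b.
Their difference a − b is then a multiple of 13.

Yes.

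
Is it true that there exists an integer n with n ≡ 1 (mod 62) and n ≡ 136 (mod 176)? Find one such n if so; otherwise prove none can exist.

No such integer exists.

Reduce both congruences modulo 2, which divides 62 and 176: they say n ≡ 1 (mod 2) and n ≡ 136 (mod 2).
These are incompatible: 1 − 136 = -135 is not divisible by 2.
Therefore no such n exists.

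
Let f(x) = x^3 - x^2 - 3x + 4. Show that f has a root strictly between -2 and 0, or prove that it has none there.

f(-2) = -2 and f(0) = 4, which have opposite signs.
As a polynomial, f is continuous on every closed interval.
By the Intermediate Value Theorem f must vanish at some point of (-2, 0).

Yes, f has a root in the interval.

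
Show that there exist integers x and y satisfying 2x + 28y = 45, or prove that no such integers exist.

No, no such integers exist.

Any value of 2x + 28y is a multiple of gcd(2, 28) = 2.
However 45 leaves remainder 1 on division by 2.
So the equation is unsolvable over ℤ.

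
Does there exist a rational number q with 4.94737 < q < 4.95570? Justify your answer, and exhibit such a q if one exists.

q = 99/20

Multiplying by 20: 20·4.94737 = 98.94740 and 20·4.95570 = 99.11400, so the integer 99 lies strictly between them.
Dividing back, 4.94737 < 99/20 < 4.95570, and 99/20 is rational.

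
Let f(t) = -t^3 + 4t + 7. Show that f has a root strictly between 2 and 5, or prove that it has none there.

Yes, f has a root in the interval.

f(2) = 7 and f(5) = -98, which have opposite signs.
Since f is a polynomial it is continuous on [2, 5].
By the Intermediate Value Theorem, f takes the value 0 somewhere in the open interval.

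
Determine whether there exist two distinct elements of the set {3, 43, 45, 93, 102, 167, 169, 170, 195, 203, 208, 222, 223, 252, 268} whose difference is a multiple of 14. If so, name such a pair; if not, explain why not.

Both 3 and 45 leave remainder 3 on division by 14; their difference 42 = 3·14 is a multiple of 14.

Yes: 3 and 45.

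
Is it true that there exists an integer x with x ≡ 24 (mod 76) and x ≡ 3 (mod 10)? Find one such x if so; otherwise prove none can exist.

No such integer exists.

Reduce both congruences modulo 2, which divides 76 and 10: they say x ≡ 24 (mod 2) and x ≡ 3 (mod 2).
However 24 ≡ 0 and 3 ≡ 1 (mod 2), and 0 ≠ 1.
Therefore no such x exists.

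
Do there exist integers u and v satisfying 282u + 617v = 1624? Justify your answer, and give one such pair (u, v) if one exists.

u = 579, v = -262

282 and 617 are coprime, so 282u + 617v ranges over all of ℤ.
Euclidean algorithm: 617 = 2·282 + 53, 282 = 5·53 + 17, 53 = 3·17 + 2, 17 = 8·2 + 1, 2 = 2·1 + 0.
Unwinding: 1 = 17 − 8·2 = 17 − 8·(53 − 3·17) = −8·53 + 25·17 = −8·53 + 25·(282 − 5·53) = 25·282 − 133·53 = 25·282 − 133·(617 − 2·282) = −133·617 + 291·282, i.e. 282·291 + 617·(-133) = 1.
Scaling by 1624 gives the particular solution (u, v) = (472584, -215992).
Subtracting 765·617 from u and adding 765·282 to v gives the tidier solution (579, -262).
Check: 282·579 + 617·(-262) = 163278 − 161654 = 1624. ✓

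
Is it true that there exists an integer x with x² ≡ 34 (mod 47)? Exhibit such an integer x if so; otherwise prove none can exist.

x = 9 works: 9² = 81, and 81 − 34 = 47 = 1·47.

x = 9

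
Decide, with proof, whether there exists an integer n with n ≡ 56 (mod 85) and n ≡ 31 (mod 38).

Since 85 and 38 share no common factor, CRT says the pair of congruences has a solution (unique mod 3230).
Any solution of the first congruence is n = 56 + 85t; substituting into the second, 85t ≡ 31 − 56 ≡ 13 (mod 38).
85 ≡ 9 (mod 38), so this reads 9t ≡ 13 (mod 38). To invert 9 modulo 38: 38 = 4·9 + 2, 9 = 4·2 + 1, 2 = 2·1 + 0, and unwinding, 1 = 9 − 4·2 = 9 − 4·(38 − 4·9) = −4·38 + 17·9. Thus 9⁻¹ ≡ 17 (mod 38).
Multiplying by 17: t ≡ 17·13 = 221 ≡ 31 (mod 38).
With t = 31: n = 56 + 85·31 = 2691.
Verify: 2691 = 31·85 + 56 and 2691 = 70·38 + 31. ✓

n = 2691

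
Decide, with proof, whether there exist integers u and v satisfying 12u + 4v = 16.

u = 0, v = 4

Since gcd(12, 4) = 4 and 16 = 4·4, Bézout's identity guarantees a solution.
Dividing through by 4 reduces the equation to 3u + 1v = 4.
The coefficient of v is 1, so setting u = 0 and v = 4 already solves it.
Indeed 12·0 + 4·4 = 0 + 16 = 16.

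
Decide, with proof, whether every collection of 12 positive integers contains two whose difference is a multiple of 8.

There are exactly 8 possible remainders on division by 8.
With 12 integers and only 8 classes, the pigeonhole principle forces two of them, say a and b, into the same class.
Equal remainders mean a − b ≡ 0 (mod 8), so 8 divides their difference.

True.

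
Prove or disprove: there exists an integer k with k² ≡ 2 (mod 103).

Take k = 65. Then 65² = 4225 = 41·103 + 2, so 65² ≡ 2 (mod 103).

k = 65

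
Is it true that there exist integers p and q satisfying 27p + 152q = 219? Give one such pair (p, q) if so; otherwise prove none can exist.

p = 25, q = -3

27 and 152 are coprime, so 27p + 152q ranges over all of ℤ.
Run the Euclidean algorithm on 152 and 27: 152 = 5·27 + 17, 27 = 1·17 + 10, 17 = 1·10 + 7, 10 = 1·7 + 3, 7 = 2·3 + 1, 3 = 3·1 + 0.
Unwinding: 1 = 7 − 2·3 = 7 − 2·(10 − 1·7) = −2·10 + 3·7 = −2·10 + 3·(17 − 1·10) = 3·17 − 5·10 = 3·17 − 5·(27 − 1·17) = −5·27 + 8·17 = −5·27 + 8·(152 − 5·27) = 8·152 − 45·27, i.e. 27·(-45) + 152·8 = 1.
Scaling by 219 gives the particular solution (p, q) = (-9855, 1752).
Adding 65·152 to p and subtracting 65·27 from q gives the tidier solution (25, -3).
Check: 27·25 + 152·(-3) = 675 − 456 = 219. ✓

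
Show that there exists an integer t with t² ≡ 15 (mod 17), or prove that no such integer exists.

t = 7

Take t = 7. Then 7² = 49 = 2·17 + 15, so 7² ≡ 15 (mod 17).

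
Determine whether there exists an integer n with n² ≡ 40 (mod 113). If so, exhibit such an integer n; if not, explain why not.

There is no such integer.

113 is prime, so by Euler's criterion 40 is a square mod 113 iff 40^((113−1)/2) = 40^56 ≡ 1 (mod 113).
Squaring successively (mod 113): 40^2 = 1600 ≡ 18; 40^4 ≡ 18² = 324 ≡ 98; 40^8 ≡ 98² = 9604 ≡ 112; 40^16 ≡ 112² = 12544 ≡ 1; 40^32 ≡ 1² = 1 ≡ 1.
Since 56 = 32 + 16 + 8, 40^56 ≡ 1 · 1 · 112; multiplying out mod 113: 1·1 = 1 ≡ 1, then 1·112 = 112 ≡ 112. Thus 40^56 ≡ 112 ≡ −1 (mod 113).
By Euler's criterion 40 is a quadratic non-residue mod 113: no n satisfies n² ≡ 40 (mod 113).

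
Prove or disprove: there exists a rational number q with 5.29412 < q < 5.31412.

Multiplying by 10: 10·5.29412 = 52.94120 and 10·5.31412 = 53.14120, so the integer 53 lies strictly between them.
Dividing back, 5.29412 < 53/10 < 5.31412, and 53/10 is rational.

q = 53/10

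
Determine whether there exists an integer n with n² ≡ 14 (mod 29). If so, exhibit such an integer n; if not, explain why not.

No, no such integer exists.

29 is prime, so by Euler's criterion 14 is a square mod 29 iff 14^((29−1)/2) = 14^14 ≡ 1 (mod 29).
Squaring successively (mod 29): 14^2 = 196 ≡ 22; 14^4 ≡ 22² = 484 ≡ 20; 14^8 ≡ 20² = 400 ≡ 23.
Since 14 = 8 + 4 + 2, 14^14 ≡ 23 · 20 · 22; multiplying out mod 29: 23·20 = 460 ≡ 25, then 25·22 = 550 ≡ 28. Thus 14^14 ≡ 28 ≡ −1 (mod 29).
By Euler's criterion 14 is a quadratic non-residue mod 29: no n satisfies n² ≡ 14 (mod 29).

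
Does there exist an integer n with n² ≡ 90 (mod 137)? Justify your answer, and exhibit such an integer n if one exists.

No such integer exists.

137 is prime, so by Euler's criterion 90 is a square mod 137 iff 90^((137−1)/2) = 90^68 ≡ 1 (mod 137).
Repeated squaring mod 137: 90^2 = 8100 ≡ 17; 90^4 ≡ 17² = 289 ≡ 15; 90^8 ≡ 15² = 225 ≡ 88; 90^16 ≡ 88² = 7744 ≡ 72; 90^32 ≡ 72² = 5184 ≡ 115; 90^64 ≡ 115² = 13225 ≡ 73.
Since 68 = 64 + 4, 90^68 ≡ 73 · 15; multiplying out mod 137: 73·15 = 1095 ≡ 136. Thus 90^68 ≡ 136 ≡ −1 (mod 137).
The value −1 means 90 is a non-residue modulo 137, so n² ≡ 90 (mod 137) is impossible.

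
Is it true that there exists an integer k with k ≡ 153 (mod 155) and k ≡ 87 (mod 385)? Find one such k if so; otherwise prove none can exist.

Both moduli are multiples of 5 = gcd(155, 385), so any solution would satisfy k ≡ 153 and k ≡ 87 modulo 5 simultaneously.
These are incompatible: 153 − 87 = 66 is not divisible by 5.
So no integer satisfies both congruences.

No, no such integer exists.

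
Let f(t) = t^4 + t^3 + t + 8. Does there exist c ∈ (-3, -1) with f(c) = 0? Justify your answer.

No such root exists.

f(-3) = 59 and f(-1) = 7, both positive, so a sign-change argument is unavailable; we show f keeps this sign on the whole interval.
Shift to the endpoint -1: with t = -1 − u (0 < u < 2), one computes f(-1 − u) = u^4 + 3u^3 + 3u^2 + 7.
The nonzero coefficients here are all positive, so for u > 0 every term is positive (or zero), and the constant term 7 is strictly positive.
So f is strictly positive on (-3, -1); no root exists in the interval.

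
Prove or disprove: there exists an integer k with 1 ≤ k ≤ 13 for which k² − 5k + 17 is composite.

k = 13

At k = 13: 13² − 5·13 + 17 = 121 = 11·11, which is composite.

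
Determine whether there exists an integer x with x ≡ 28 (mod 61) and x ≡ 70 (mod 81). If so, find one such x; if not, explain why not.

x = 394

gcd(61, 81) = 1, so the Chinese Remainder Theorem guarantees exactly one residue class mod 4941 satisfying both.
Write x = 28 + 61t and require 28 + 61t ≡ 70 (mod 81), i.e. 61t ≡ 42 (mod 81).
Invert 61 mod 81 by the Euclidean algorithm: 81 = 1·61 + 20, 61 = 3·20 + 1, 20 = 20·1 + 0; back-substituting, 1 = 61 − 3·20 = 61 − 3·(81 − 1·61) = −3·81 + 4·61. Hence 61·4 ≡ 1, so 61⁻¹ ≡ 4 (mod 81).
Therefore t ≡ 4·42 = 168 ≡ 6 (mod 81).
With t = 6: x = 28 + 61·6 = 394.
Check: 394 mod 61 = 28, 394 mod 81 = 70. ✓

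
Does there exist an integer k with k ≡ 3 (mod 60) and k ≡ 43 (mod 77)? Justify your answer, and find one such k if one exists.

k = 3123

gcd(60, 77) = 1, so the Chinese Remainder Theorem guarantees exactly one residue class mod 4620 satisfying both.
Any solution of the first congruence is k = 3 + 60t; substituting into the second, 60t ≡ 43 − 3 ≡ 40 (mod 77).
Note 60·9 = 540 ≡ 1 (mod 77) (as 540 − 1 = 7·77), so 60⁻¹ ≡ 9.
Therefore t ≡ 9·40 = 360 ≡ 52 (mod 77).
Taking t = 52 gives k = 3 + 60·52 = 3123.
Indeed 3123 ≡ 3 (mod 60) and 3123 ≡ 43 (mod 77).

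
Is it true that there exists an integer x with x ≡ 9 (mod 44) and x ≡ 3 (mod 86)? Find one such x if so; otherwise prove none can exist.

Here gcd(44, 86) = 2, and both 9 and 3 leave remainder 1 mod 2, so the system is consistent.
Put x = 9 + 44t, so we need 44t ≡ 80 (mod 86), equivalently (divide by 2) 22t ≡ 40 (mod 43).
Invert 22 mod 43 by the Euclidean algorithm: 43 = 1·22 + 21, 22 = 1·21 + 1, 21 = 21·1 + 0; back-substituting, 1 = 22 − 1·21 = 22 − (43 − 1·22) = −43 + 2·22. Hence 22·2 ≡ 1, so 22⁻¹ ≡ 2 (mod 43).
Therefore t ≡ 2·40 = 80 ≡ 37 (mod 43).
Then x = 9 + 44·37 = 1637.
Indeed 1637 ≡ 9 (mod 44) and 1637 ≡ 3 (mod 86).

x = 1637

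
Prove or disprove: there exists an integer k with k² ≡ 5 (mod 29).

k = 11

Take k = 11. Then 11² = 121 = 4·29 + 5, so 11² ≡ 5 (mod 29).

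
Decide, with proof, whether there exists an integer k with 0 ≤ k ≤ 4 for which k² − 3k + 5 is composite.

At k = 4: 4² − 3·4 + 5 = 9 = 3·3, which is composite.

k = 4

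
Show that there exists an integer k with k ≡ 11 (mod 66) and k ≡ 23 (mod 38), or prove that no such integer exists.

k = 935

gcd(66, 38) = 2. A simultaneous solution exists iff 11 ≡ 23 (mod 2); here 11 mod 2 = 1 = 23 mod 2, so it does.
Write k = 11 + 66t. Then 66t ≡ 23 − 11 ≡ 12 (mod 38); dividing through by 2 gives 33t ≡ 6 (mod 19).
33 ≡ 14 (mod 19), so this reads 14t ≡ 6 (mod 19). Invert 14 mod 19 by the Euclidean algorithm: 19 = 1·14 + 5, 14 = 2·5 + 4, 5 = 1·4 + 1, 4 = 4·1 + 0; back-substituting, 1 = 5 − 1·4 = 5 − (14 − 2·5) = −14 + 3·5 = −14 + 3·(19 − 1·14) = 3·19 − 4·14. Hence 14·(-4) ≡ 1, so 14⁻¹ ≡ -4 ≡ 15 (mod 19).
Multiplying by 15: t ≡ 15·6 = 90 ≡ 14 (mod 19).
Then k = 11 + 66·14 = 935.
Indeed 935 ≡ 11 (mod 66) and 935 ≡ 23 (mod 38).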